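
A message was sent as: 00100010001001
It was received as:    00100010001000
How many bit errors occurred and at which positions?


XOR: 00000000000001

1 error(s) at position(s): 13


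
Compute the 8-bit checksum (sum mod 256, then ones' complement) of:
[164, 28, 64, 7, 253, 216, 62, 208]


Sum = 1002 mod 256 = 234
Complement = 21

21


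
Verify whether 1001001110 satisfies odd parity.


Number of 1s: 5

Yes, parity is correct (5 ones)


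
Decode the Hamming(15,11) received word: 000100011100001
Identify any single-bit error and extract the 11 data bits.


Syndrome = 0: no error detected

Data: 00001100001 (no errors)


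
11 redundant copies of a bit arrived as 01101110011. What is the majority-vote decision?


Ones: 7 out of 11
Threshold: 6

1 (7/11 voted 1)


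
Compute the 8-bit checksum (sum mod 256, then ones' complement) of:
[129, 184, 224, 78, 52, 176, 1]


Sum = 844 mod 256 = 76
Complement = 179

179


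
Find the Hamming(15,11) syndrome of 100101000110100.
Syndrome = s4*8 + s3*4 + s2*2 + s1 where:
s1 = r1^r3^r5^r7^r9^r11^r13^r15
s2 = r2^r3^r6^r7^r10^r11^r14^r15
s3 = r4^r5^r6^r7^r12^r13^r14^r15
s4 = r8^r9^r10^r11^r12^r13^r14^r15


s1=1, s2=1, s3=1, s4=1

Syndrome = 15 (error at position 15)


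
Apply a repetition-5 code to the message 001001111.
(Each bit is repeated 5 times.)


Each bit -> 5 copies

000000000011111000000000011111111111111111111


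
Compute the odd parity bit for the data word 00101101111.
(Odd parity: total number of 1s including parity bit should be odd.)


Number of 1s in data: 7
Parity bit: 0

0


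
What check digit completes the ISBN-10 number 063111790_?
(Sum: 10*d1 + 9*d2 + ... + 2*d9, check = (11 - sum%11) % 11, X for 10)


Weighted sum: 151
151 mod 11 = 8

Check digit: 3


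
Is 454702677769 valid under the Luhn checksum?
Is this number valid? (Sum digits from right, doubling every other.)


Luhn sum = 64
64 mod 10 = 4

Invalid (Luhn sum mod 10 = 4)


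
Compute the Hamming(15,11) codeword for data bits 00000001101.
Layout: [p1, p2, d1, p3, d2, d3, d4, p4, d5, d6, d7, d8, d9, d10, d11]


Parity bits: p1=0, p2=1, p3=1, p4=1

010100010001101


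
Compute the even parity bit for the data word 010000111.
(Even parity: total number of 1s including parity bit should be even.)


Number of 1s in data: 4
Parity bit: 0

0


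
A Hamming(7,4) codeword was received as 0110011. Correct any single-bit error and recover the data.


Syndrome = 0: no error detected

Data: 1011 (no errors)


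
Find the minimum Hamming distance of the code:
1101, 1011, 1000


Comparing all pairs, minimum distance: 2
Can detect 1 errors, correct 0 errors

2


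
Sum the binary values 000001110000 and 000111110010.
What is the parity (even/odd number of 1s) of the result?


000001110000 = 112
000111110010 = 498
Sum = 610 = 1001100010
1s count = 4

even parity (4 ones in 1001100010)


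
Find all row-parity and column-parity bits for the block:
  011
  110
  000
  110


Row parities: 0000
Column parities: 011

Row P: 0000, Col P: 011, Corner: 0


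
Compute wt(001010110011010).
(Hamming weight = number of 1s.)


Counting 1s in 001010110011010

7


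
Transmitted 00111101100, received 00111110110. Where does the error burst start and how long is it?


XOR: 00000011010

Burst at position 6, length 4


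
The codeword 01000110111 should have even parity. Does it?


Number of 1s: 6

Yes, parity is correct (6 ones)


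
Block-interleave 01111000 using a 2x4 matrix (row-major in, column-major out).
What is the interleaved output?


Matrix:
  0111
  1000
Read columns: 01101010

01101010


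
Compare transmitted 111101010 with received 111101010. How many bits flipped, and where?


XOR: 000000000

0 errors (received matches sent)


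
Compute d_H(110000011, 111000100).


XOR: 001000111
Count of 1s: 4

4


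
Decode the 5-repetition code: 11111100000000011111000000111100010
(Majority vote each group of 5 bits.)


Groups: 11111, 10000, 00000, 11111, 00000, 01111, 00010
Majority votes: 1001010

1001010


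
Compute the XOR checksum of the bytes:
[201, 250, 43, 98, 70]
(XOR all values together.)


XOR chain: 201 ^ 250 ^ 43 ^ 98 ^ 70 = 60

60


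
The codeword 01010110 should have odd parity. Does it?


Number of 1s: 4

No, parity error (4 ones)


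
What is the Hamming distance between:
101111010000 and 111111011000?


XOR: 010000001000
Count of 1s: 2

2


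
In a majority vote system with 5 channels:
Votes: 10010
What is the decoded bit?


Ones: 2 out of 5
Threshold: 3

0 (2/5 voted 1)


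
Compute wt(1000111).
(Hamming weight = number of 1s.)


Counting 1s in 1000111

4


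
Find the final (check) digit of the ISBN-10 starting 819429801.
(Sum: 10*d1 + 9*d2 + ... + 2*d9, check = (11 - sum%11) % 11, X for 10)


Weighted sum: 280
280 mod 11 = 5

Check digit: 6


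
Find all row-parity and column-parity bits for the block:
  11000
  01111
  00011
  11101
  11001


Row parities: 00001
Column parities: 10000

Row P: 00001, Col P: 10000, Corner: 1


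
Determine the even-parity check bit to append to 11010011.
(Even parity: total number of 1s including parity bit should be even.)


Number of 1s in data: 5
Parity bit: 1

1


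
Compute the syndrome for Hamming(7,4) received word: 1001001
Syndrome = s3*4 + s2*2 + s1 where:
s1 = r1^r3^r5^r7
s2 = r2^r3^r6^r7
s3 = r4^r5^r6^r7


s1=0, s2=1, s3=0

Syndrome = 2 (error at position 2)


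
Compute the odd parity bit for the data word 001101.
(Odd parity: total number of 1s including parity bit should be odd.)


Number of 1s in data: 3
Parity bit: 0

0


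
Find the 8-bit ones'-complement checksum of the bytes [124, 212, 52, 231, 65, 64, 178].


Sum = 926 mod 256 = 158
Complement = 97

97


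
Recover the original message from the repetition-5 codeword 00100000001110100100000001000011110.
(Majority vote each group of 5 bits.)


Groups: 00100, 00000, 11101, 00100, 00000, 10000, 11110
Majority votes: 0010001

0010001


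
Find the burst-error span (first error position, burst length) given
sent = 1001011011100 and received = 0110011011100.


XOR: 1111000000000

Burst at position 0, length 4


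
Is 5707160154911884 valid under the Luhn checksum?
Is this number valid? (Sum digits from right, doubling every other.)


Luhn sum = 60
60 mod 10 = 0

Valid (Luhn sum mod 10 = 0)


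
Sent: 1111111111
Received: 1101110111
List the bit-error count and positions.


XOR: 0010001000

2 error(s) at position(s): 2, 6


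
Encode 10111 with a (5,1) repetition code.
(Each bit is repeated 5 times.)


Each bit -> 5 copies

1111100000111111111111111


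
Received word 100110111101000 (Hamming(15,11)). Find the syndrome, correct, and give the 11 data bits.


Syndrome = 0: no error detected

Data: 01011101000 (no errors)


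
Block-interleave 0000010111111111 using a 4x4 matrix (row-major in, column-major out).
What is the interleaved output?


Matrix:
  0000
  0101
  1111
  1111
Read columns: 0011011100110111

0011011100110111


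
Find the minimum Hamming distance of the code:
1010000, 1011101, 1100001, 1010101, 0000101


Comparing all pairs, minimum distance: 1
Can detect 0 errors, correct 0 errors

1


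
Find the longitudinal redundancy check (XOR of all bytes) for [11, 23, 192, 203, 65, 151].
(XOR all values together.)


XOR chain: 11 ^ 23 ^ 192 ^ 203 ^ 65 ^ 151 = 193

193


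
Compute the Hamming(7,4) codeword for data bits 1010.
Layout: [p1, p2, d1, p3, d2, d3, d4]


Parity bits: p1=1, p2=0, p3=1

1011010


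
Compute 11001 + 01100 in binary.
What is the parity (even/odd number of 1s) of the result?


11001 = 25
01100 = 12
Sum = 37 = 100101
1s count = 3

odd parity (3 ones in 100101)


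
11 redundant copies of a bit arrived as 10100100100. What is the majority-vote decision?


Ones: 4 out of 11
Threshold: 6

0 (4/11 voted 1)


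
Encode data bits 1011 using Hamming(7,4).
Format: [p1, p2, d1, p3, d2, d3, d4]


Parity bits: p1=0, p2=1, p3=0

0110011


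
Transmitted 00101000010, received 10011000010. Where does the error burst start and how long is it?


XOR: 10110000000

Burst at position 0, length 4


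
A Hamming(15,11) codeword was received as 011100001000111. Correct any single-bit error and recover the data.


Syndrome = 0: no error detected

Data: 10001000111 (no errors)


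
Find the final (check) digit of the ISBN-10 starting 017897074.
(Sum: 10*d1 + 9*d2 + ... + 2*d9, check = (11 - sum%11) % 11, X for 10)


Weighted sum: 239
239 mod 11 = 8

Check digit: 3


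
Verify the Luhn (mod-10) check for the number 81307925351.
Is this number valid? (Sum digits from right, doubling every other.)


Luhn sum = 37
37 mod 10 = 7

Invalid (Luhn sum mod 10 = 7)


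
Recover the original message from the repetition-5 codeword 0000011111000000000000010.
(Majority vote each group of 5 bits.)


Groups: 00000, 11111, 00000, 00000, 00010
Majority votes: 01000

01000


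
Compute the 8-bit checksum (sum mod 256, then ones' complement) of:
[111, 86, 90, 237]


Sum = 524 mod 256 = 12
Complement = 243

243


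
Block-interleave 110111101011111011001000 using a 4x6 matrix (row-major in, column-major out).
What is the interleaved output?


Matrix:
  110111
  101011
  111011
  001000
Read columns: 111010100111100011101110

111010100111100011101110


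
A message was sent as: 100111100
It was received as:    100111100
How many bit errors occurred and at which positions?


XOR: 000000000

0 errors (received matches sent)


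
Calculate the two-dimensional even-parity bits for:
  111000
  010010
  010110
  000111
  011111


Row parities: 10111
Column parities: 100100

Row P: 10111, Col P: 100100, Corner: 0


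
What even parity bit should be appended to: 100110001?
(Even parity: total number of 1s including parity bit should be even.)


Number of 1s in data: 4
Parity bit: 0

0


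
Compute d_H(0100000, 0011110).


XOR: 0111110
Count of 1s: 5

5


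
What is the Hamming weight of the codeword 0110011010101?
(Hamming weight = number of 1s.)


Counting 1s in 0110011010101

7


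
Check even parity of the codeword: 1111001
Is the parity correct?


Number of 1s: 5

No, parity error (5 ones)


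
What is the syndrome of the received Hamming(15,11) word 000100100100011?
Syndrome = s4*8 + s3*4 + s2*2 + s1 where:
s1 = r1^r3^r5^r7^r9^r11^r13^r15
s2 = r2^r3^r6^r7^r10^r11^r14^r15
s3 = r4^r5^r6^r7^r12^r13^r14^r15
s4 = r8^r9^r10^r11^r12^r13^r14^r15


s1=0, s2=0, s3=0, s4=1

Syndrome = 8 (error at position 8)


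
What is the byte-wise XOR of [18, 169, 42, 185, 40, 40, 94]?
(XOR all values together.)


XOR chain: 18 ^ 169 ^ 42 ^ 185 ^ 40 ^ 40 ^ 94 = 118

118


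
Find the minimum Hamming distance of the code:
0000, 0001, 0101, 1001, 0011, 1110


Comparing all pairs, minimum distance: 1
Can detect 0 errors, correct 0 errors

1


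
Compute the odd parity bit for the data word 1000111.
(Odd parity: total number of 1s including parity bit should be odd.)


Number of 1s in data: 4
Parity bit: 1

1


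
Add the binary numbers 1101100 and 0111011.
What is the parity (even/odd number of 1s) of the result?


1101100 = 108
0111011 = 59
Sum = 167 = 10100111
1s count = 5

odd parity (5 ones in 10100111)


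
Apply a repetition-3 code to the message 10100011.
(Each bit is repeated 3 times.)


Each bit -> 3 copies

111000111000000000111111


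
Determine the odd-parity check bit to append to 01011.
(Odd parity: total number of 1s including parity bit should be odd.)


Number of 1s in data: 3
Parity bit: 0

0


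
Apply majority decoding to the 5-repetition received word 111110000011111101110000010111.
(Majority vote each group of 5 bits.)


Groups: 11111, 00000, 11111, 10111, 00000, 10111
Majority votes: 101101

101101


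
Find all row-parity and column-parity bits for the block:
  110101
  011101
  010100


Row parities: 000
Column parities: 111100

Row P: 000, Col P: 111100, Corner: 0


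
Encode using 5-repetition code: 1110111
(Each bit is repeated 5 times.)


Each bit -> 5 copies

11111111111111100000111111111111111


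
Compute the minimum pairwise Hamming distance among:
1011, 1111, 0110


Comparing all pairs, minimum distance: 1
Can detect 0 errors, correct 0 errors

1


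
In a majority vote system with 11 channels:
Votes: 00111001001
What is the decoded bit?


Ones: 5 out of 11
Threshold: 6

0 (5/11 voted 1)


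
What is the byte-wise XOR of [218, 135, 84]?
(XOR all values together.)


XOR chain: 218 ^ 135 ^ 84 = 9

9


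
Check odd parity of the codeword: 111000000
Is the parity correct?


Number of 1s: 3

Yes, parity is correct (3 ones)


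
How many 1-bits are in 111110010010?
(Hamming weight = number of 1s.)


Counting 1s in 111110010010

7


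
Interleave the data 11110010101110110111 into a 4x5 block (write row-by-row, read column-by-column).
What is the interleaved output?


Matrix:
  11110
  01010
  11101
  10111
Read columns: 10111110101111010011

10111110101111010011


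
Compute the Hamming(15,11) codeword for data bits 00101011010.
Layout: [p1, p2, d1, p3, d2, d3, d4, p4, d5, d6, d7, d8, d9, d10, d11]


Parity bits: p1=0, p2=1, p3=1, p4=0

010101001011010


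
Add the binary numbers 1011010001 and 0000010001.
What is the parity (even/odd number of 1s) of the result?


1011010001 = 721
0000010001 = 17
Sum = 738 = 1011100010
1s count = 5

odd parity (5 ones in 1011100010)


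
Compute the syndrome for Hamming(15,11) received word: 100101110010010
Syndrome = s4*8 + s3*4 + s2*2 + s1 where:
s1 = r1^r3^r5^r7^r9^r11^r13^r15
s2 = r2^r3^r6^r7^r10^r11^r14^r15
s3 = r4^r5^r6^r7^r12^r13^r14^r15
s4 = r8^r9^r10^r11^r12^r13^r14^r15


s1=1, s2=0, s3=0, s4=1

Syndrome = 9 (error at position 9)


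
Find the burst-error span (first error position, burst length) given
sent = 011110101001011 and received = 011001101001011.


XOR: 000111000000000

Burst at position 3, length 3


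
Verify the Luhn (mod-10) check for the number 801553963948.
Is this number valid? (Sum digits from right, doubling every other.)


Luhn sum = 64
64 mod 10 = 4

Invalid (Luhn sum mod 10 = 4)


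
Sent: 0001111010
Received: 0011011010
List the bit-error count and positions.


XOR: 0010100000

2 error(s) at position(s): 2, 4


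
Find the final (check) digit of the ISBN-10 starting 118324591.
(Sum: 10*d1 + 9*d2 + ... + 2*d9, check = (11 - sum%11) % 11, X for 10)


Weighted sum: 185
185 mod 11 = 9

Check digit: 2


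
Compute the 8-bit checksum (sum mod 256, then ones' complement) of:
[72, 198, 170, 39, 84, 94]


Sum = 657 mod 256 = 145
Complement = 110

110


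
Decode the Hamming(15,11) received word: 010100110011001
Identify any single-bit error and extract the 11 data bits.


Syndrome = 1: error at position 1

Data: 00010011001 (corrected bit 1)


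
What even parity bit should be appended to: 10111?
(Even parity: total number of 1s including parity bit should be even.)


Number of 1s in data: 4
Parity bit: 0

0


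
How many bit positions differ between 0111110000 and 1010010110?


XOR: 1101100110
Count of 1s: 6

6


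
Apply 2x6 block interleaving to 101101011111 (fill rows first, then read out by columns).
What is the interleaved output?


Matrix:
  101101
  011111
Read columns: 100111110111

100111110111


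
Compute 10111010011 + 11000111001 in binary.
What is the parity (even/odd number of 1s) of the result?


10111010011 = 1491
11000111001 = 1593
Sum = 3084 = 110000001100
1s count = 4

even parity (4 ones in 110000001100)


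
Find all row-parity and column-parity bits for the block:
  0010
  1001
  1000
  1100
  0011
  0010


Row parities: 101001
Column parities: 1110

Row P: 101001, Col P: 1110, Corner: 1


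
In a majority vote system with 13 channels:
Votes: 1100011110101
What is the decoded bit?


Ones: 8 out of 13
Threshold: 7

1 (8/13 voted 1)


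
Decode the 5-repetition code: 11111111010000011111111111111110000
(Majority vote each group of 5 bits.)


Groups: 11111, 11101, 00000, 11111, 11111, 11111, 10000
Majority votes: 1101110

1101110


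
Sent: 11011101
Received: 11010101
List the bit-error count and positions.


XOR: 00001000

1 error(s) at position(s): 4


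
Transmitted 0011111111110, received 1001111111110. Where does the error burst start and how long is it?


XOR: 1010000000000

Burst at position 0, length 3


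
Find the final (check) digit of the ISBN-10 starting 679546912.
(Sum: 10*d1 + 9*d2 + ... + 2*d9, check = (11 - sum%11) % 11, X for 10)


Weighted sum: 327
327 mod 11 = 8

Check digit: 3


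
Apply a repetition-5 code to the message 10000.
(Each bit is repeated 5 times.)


Each bit -> 5 copies

1111100000000000000000000


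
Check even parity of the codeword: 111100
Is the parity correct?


Number of 1s: 4

Yes, parity is correct (4 ones)


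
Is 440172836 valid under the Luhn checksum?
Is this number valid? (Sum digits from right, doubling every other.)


Luhn sum = 45
45 mod 10 = 5

Invalid (Luhn sum mod 10 = 5)


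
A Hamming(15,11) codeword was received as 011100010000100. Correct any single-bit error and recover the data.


Syndrome = 0: no error detected

Data: 10000000100 (no errors)


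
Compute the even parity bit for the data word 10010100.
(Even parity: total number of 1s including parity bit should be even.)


Number of 1s in data: 3
Parity bit: 1

1


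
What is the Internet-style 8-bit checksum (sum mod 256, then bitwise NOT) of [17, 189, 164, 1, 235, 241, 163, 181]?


Sum = 1191 mod 256 = 167
Complement = 88

88


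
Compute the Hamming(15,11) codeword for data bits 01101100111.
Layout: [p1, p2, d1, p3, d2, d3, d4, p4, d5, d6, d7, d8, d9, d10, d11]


Parity bits: p1=0, p2=0, p3=1, p4=1

000111011100111


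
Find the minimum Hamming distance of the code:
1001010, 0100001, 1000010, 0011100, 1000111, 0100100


Comparing all pairs, minimum distance: 1
Can detect 0 errors, correct 0 errors

1


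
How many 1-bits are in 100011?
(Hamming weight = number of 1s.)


Counting 1s in 100011

3


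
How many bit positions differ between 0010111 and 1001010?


XOR: 1011101
Count of 1s: 5

5


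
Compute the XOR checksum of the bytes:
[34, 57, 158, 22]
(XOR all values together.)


XOR chain: 34 ^ 57 ^ 158 ^ 22 = 147

147


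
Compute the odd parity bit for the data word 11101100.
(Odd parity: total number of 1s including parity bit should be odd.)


Number of 1s in data: 5
Parity bit: 0

0


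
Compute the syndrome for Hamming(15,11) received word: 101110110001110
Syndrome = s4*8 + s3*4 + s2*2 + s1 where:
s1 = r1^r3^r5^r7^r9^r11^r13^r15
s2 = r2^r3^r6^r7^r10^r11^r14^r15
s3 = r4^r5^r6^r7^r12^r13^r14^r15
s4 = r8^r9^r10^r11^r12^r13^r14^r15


s1=1, s2=1, s3=0, s4=0

Syndrome = 3 (error at position 3)


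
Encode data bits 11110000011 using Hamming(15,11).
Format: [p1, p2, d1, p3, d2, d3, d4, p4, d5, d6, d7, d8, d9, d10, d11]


Parity bits: p1=0, p2=1, p3=1, p4=0

011111100000011


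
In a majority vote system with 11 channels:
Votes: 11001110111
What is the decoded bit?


Ones: 8 out of 11
Threshold: 6

1 (8/11 voted 1)


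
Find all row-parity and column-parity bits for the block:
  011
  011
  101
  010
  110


Row parities: 00010
Column parities: 001

Row P: 00010, Col P: 001, Corner: 1


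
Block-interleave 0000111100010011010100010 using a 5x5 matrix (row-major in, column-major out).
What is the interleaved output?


Matrix:
  00001
  11100
  01001
  10101
  00010
Read columns: 0101001100010100000110110

0101001100010100000110110


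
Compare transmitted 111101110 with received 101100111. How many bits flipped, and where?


XOR: 010001001

3 error(s) at position(s): 1, 5, 8


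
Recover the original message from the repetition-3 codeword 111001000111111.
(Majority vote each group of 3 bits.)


Groups: 111, 001, 000, 111, 111
Majority votes: 10011

10011


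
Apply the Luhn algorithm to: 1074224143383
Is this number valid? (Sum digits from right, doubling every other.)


Luhn sum = 51
51 mod 10 = 1

Invalid (Luhn sum mod 10 = 1)


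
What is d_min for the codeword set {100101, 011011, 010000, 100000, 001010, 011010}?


Comparing all pairs, minimum distance: 1
Can detect 0 errors, correct 0 errors

1


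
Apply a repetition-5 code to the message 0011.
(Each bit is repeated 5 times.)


Each bit -> 5 copies

00000000001111111111


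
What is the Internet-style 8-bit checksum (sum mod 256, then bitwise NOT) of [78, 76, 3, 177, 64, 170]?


Sum = 568 mod 256 = 56
Complement = 199

199


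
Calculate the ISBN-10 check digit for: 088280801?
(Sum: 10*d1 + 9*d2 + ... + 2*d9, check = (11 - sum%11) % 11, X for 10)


Weighted sum: 232
232 mod 11 = 1

Check digit: X


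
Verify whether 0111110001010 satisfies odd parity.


Number of 1s: 7

Yes, parity is correct (7 ones)


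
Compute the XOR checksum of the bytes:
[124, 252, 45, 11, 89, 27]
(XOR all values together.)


XOR chain: 124 ^ 252 ^ 45 ^ 11 ^ 89 ^ 27 = 228

228


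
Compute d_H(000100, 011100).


XOR: 011000
Count of 1s: 2

2


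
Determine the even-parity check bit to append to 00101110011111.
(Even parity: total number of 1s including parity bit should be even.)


Number of 1s in data: 9
Parity bit: 1

1


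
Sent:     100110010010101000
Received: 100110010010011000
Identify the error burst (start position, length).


XOR: 000000000000110000

Burst at position 12, length 2


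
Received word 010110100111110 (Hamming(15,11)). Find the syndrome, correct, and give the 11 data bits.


Syndrome = 10: error at position 10

Data: 01010011110 (corrected bit 10)


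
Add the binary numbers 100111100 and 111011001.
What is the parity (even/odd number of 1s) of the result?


100111100 = 316
111011001 = 473
Sum = 789 = 1100010101
1s count = 5

odd parity (5 ones in 1100010101)


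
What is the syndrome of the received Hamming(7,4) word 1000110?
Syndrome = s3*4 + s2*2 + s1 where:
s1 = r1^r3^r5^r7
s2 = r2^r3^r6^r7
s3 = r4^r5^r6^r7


s1=0, s2=1, s3=0

Syndrome = 2 (error at position 2)


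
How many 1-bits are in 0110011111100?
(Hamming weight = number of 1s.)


Counting 1s in 0110011111100

8


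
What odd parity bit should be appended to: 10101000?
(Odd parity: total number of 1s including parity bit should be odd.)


Number of 1s in data: 3
Parity bit: 0

0


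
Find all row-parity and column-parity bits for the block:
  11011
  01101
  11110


Row parities: 010
Column parities: 01000

Row P: 010, Col P: 01000, Corner: 1


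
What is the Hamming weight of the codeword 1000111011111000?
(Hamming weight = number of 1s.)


Counting 1s in 1000111011111000

9


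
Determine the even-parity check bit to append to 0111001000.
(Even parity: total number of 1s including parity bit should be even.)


Number of 1s in data: 4
Parity bit: 0

0


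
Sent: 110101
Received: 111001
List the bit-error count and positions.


XOR: 001100

2 error(s) at position(s): 2, 3


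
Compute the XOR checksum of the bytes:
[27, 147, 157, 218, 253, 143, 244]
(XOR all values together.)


XOR chain: 27 ^ 147 ^ 157 ^ 218 ^ 253 ^ 143 ^ 244 = 73

73


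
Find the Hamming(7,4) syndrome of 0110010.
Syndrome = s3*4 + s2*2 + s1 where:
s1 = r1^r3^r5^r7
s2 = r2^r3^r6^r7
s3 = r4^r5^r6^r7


s1=1, s2=1, s3=1

Syndrome = 7 (error at position 7)


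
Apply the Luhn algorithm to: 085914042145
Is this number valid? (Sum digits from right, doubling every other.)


Luhn sum = 46
46 mod 10 = 6

Invalid (Luhn sum mod 10 = 6)


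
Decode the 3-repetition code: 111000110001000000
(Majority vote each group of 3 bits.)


Groups: 111, 000, 110, 001, 000, 000
Majority votes: 101000

101000


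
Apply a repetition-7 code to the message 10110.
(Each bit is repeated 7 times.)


Each bit -> 7 copies

11111110000000111111111111110000000


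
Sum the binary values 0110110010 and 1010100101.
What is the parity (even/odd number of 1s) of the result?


0110110010 = 434
1010100101 = 677
Sum = 1111 = 10001010111
1s count = 6

even parity (6 ones in 10001010111)


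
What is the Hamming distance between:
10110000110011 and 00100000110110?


XOR: 10010000000101
Count of 1s: 4

4


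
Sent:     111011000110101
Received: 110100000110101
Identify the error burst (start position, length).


XOR: 001111000000000

Burst at position 2, length 4


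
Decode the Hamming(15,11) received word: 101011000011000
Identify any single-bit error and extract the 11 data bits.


Syndrome = 6: error at position 6

Data: 11000011000 (corrected bit 6)


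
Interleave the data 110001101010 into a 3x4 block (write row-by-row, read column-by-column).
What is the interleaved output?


Matrix:
  1100
  0110
  1010
Read columns: 101110011000

101110011000


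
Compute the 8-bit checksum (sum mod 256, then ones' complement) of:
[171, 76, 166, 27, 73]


Sum = 513 mod 256 = 1
Complement = 254

254


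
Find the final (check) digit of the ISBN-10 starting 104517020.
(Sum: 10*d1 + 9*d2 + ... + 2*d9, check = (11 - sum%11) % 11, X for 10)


Weighted sum: 124
124 mod 11 = 3

Check digit: 8


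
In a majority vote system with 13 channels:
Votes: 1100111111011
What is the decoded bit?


Ones: 10 out of 13
Threshold: 7

1 (10/13 voted 1)


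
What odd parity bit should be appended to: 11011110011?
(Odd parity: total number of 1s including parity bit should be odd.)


Number of 1s in data: 8
Parity bit: 1

1


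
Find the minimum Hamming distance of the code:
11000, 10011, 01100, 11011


Comparing all pairs, minimum distance: 1
Can detect 0 errors, correct 0 errors

1


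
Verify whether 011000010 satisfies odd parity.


Number of 1s: 3

Yes, parity is correct (3 ones)


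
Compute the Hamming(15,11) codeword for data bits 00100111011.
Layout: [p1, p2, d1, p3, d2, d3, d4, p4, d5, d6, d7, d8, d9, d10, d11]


Parity bits: p1=0, p2=1, p3=0, p4=1

010001010111011


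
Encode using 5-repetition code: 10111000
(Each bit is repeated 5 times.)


Each bit -> 5 copies

1111100000111111111111111000000000000000


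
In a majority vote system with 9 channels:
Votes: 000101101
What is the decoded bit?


Ones: 4 out of 9
Threshold: 5

0 (4/9 voted 1)


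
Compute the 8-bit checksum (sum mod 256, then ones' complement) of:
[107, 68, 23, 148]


Sum = 346 mod 256 = 90
Complement = 165

165


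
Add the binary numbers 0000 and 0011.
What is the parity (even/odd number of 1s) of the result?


0000 = 0
0011 = 3
Sum = 3 = 11
1s count = 2

even parity (2 ones in 11)


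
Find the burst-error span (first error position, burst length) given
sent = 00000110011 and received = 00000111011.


XOR: 00000001000

Burst at position 7, length 1


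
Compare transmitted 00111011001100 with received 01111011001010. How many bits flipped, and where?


XOR: 01000000000110

3 error(s) at position(s): 1, 11, 12


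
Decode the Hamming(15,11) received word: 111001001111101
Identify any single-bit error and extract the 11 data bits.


Syndrome = 0: no error detected

Data: 10101111101 (no errors)


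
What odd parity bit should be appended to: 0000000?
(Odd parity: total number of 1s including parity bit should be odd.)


Number of 1s in data: 0
Parity bit: 1

1


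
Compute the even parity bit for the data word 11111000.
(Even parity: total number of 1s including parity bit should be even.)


Number of 1s in data: 5
Parity bit: 1

1


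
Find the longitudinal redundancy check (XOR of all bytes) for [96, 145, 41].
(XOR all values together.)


XOR chain: 96 ^ 145 ^ 41 = 216

216


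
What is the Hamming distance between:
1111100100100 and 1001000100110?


XOR: 0110100000010
Count of 1s: 4

4


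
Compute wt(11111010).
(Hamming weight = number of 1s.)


Counting 1s in 11111010

6


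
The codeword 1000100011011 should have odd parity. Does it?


Number of 1s: 6

No, parity error (6 ones)


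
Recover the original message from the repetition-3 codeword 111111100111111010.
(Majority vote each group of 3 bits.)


Groups: 111, 111, 100, 111, 111, 010
Majority votes: 110110

110110


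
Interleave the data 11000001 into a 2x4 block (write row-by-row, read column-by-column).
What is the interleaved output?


Matrix:
  1100
  0001
Read columns: 10100001

10100001


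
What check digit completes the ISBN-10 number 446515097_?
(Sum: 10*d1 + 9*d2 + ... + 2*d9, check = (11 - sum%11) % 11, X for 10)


Weighted sum: 231
231 mod 11 = 0

Check digit: 0


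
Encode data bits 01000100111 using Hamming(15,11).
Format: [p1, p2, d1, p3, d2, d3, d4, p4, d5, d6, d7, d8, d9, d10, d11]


Parity bits: p1=1, p2=1, p3=0, p4=0

110010000100111


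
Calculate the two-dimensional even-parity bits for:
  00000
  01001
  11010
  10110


Row parities: 0011
Column parities: 00101

Row P: 0011, Col P: 00101, Corner: 0


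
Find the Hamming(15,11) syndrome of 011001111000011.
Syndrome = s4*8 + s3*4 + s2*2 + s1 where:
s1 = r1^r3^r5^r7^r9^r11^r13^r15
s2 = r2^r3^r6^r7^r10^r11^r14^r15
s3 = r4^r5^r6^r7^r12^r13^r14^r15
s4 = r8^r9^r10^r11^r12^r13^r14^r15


s1=0, s2=0, s3=0, s4=0

Syndrome = 0 (no error)


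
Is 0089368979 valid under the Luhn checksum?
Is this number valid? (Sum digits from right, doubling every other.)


Luhn sum = 58
58 mod 10 = 8

Invalid (Luhn sum mod 10 = 8)


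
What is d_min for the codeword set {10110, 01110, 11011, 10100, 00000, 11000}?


Comparing all pairs, minimum distance: 1
Can detect 0 errors, correct 0 errors

1


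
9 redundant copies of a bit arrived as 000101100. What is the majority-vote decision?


Ones: 3 out of 9
Threshold: 5

0 (3/9 voted 1)


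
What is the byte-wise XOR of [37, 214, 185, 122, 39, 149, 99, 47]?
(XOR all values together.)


XOR chain: 37 ^ 214 ^ 185 ^ 122 ^ 39 ^ 149 ^ 99 ^ 47 = 206

206


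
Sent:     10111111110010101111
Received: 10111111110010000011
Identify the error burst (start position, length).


XOR: 00000000000000101100

Burst at position 14, length 4


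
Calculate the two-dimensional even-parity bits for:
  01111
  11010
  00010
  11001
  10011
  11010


Row parities: 011111
Column parities: 00111

Row P: 011111, Col P: 00111, Corner: 1


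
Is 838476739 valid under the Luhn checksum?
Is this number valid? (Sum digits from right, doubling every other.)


Luhn sum = 62
62 mod 10 = 2

Invalid (Luhn sum mod 10 = 2)


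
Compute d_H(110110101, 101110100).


XOR: 011000001
Count of 1s: 3

3


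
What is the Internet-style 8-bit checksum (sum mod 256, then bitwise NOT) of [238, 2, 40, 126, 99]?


Sum = 505 mod 256 = 249
Complement = 6

6


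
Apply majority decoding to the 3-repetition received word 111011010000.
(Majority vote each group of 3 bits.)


Groups: 111, 011, 010, 000
Majority votes: 1100

1100


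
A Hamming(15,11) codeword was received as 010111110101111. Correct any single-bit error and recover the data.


Syndrome = 0: no error detected

Data: 01110101111 (no errors)


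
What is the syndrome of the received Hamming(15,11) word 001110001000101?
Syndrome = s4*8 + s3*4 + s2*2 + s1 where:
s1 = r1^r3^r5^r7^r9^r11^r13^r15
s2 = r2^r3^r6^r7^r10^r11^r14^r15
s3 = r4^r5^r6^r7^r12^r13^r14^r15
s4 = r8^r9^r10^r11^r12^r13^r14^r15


s1=1, s2=0, s3=0, s4=1

Syndrome = 9 (error at position 9)


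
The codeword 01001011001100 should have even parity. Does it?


Number of 1s: 6

Yes, parity is correct (6 ones)


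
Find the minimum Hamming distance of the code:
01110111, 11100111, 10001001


Comparing all pairs, minimum distance: 2
Can detect 1 errors, correct 0 errors

2


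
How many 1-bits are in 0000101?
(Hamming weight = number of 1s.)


Counting 1s in 0000101

2


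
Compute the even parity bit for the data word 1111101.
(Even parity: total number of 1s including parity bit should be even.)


Number of 1s in data: 6
Parity bit: 0

0


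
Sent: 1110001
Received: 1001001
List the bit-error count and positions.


XOR: 0111000

3 error(s) at position(s): 1, 2, 3


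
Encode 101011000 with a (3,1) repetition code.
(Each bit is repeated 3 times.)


Each bit -> 3 copies

111000111000111111000000000


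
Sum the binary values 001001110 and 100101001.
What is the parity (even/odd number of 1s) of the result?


001001110 = 78
100101001 = 297
Sum = 375 = 101110111
1s count = 7

odd parity (7 ones in 101110111)


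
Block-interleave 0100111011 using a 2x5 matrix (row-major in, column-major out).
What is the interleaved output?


Matrix:
  01001
  11011
Read columns: 0111000111

0111000111


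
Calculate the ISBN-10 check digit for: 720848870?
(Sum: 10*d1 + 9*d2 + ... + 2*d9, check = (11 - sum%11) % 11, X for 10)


Weighted sum: 261
261 mod 11 = 8

Check digit: 3


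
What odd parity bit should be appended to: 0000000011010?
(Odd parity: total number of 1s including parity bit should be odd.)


Number of 1s in data: 3
Parity bit: 0

0


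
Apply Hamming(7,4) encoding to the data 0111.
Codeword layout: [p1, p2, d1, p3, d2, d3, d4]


Parity bits: p1=0, p2=0, p3=1

0001111


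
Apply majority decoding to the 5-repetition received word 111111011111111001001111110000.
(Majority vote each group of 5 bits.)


Groups: 11111, 10111, 11111, 00100, 11111, 10000
Majority votes: 111010

111010


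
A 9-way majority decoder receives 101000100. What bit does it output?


Ones: 3 out of 9
Threshold: 5

0 (3/9 voted 1)


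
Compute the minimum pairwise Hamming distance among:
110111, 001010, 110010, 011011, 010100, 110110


Comparing all pairs, minimum distance: 1
Can detect 0 errors, correct 0 errors

1


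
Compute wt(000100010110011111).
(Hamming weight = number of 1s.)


Counting 1s in 000100010110011111

9


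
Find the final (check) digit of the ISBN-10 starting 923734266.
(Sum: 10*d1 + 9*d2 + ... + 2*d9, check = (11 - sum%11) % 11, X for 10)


Weighted sum: 257
257 mod 11 = 4

Check digit: 7


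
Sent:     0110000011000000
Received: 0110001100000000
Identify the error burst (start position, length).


XOR: 0000001111000000

Burst at position 6, length 4


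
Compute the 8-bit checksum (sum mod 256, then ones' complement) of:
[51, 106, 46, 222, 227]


Sum = 652 mod 256 = 140
Complement = 115

115


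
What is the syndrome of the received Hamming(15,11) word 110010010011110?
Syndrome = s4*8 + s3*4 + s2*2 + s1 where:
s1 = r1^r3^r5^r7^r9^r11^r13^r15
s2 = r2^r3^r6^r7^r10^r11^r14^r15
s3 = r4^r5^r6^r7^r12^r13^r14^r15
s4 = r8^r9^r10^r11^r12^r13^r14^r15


s1=0, s2=1, s3=0, s4=1

Syndrome = 10 (error at position 10)


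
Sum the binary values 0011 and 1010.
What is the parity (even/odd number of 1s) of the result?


0011 = 3
1010 = 10
Sum = 13 = 1101
1s count = 3

odd parity (3 ones in 1101)


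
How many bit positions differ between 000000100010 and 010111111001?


XOR: 010111011011
Count of 1s: 8

8


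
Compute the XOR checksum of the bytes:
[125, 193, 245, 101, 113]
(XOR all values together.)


XOR chain: 125 ^ 193 ^ 245 ^ 101 ^ 113 = 93

93


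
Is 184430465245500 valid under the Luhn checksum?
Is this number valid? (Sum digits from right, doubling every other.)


Luhn sum = 49
49 mod 10 = 9

Invalid (Luhn sum mod 10 = 9)


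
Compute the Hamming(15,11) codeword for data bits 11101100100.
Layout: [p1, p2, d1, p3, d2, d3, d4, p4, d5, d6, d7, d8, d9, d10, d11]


Parity bits: p1=0, p2=1, p3=1, p4=1

011111011100100


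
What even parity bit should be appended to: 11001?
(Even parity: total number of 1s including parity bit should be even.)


Number of 1s in data: 3
Parity bit: 1

1


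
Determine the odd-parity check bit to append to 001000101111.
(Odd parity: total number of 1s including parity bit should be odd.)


Number of 1s in data: 6
Parity bit: 1

1


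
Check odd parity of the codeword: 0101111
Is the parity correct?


Number of 1s: 5

Yes, parity is correct (5 ones)


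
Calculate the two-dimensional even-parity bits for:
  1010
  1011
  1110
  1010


Row parities: 0110
Column parities: 0101

Row P: 0110, Col P: 0101, Corner: 0


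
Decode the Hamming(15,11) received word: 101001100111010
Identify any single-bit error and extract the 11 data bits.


Syndrome = 0: no error detected

Data: 10110111010 (no errors)


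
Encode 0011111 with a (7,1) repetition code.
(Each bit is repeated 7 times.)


Each bit -> 7 copies

0000000000000011111111111111111111111111111111111


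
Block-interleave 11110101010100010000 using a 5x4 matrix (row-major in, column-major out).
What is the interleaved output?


Matrix:
  1111
  0101
  0101
  0001
  0000
Read columns: 10000111001000011110

10000111001000011110


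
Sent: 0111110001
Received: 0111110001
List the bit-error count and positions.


XOR: 0000000000

0 errors (received matches sent)


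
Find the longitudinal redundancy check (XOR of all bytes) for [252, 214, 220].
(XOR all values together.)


XOR chain: 252 ^ 214 ^ 220 = 246

246


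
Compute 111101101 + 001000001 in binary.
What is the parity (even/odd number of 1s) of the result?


111101101 = 493
001000001 = 65
Sum = 558 = 1000101110
1s count = 5

odd parity (5 ones in 1000101110)


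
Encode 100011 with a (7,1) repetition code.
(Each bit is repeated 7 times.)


Each bit -> 7 copies

111111100000000000000000000011111111111111


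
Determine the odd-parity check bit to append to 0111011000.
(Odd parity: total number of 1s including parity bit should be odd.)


Number of 1s in data: 5
Parity bit: 0

0


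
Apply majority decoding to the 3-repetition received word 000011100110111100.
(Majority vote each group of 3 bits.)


Groups: 000, 011, 100, 110, 111, 100
Majority votes: 010110

010110


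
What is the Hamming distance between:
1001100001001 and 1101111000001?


XOR: 0100011001000
Count of 1s: 4

4


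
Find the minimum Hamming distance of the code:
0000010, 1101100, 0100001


Comparing all pairs, minimum distance: 3
Can detect 2 errors, correct 1 errors

3


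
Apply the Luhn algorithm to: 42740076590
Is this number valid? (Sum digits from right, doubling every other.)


Luhn sum = 47
47 mod 10 = 7

Invalid (Luhn sum mod 10 = 7)


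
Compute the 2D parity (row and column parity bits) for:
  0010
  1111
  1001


Row parities: 100
Column parities: 0100

Row P: 100, Col P: 0100, Corner: 1


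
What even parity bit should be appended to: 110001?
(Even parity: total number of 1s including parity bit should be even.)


Number of 1s in data: 3
Parity bit: 1

1


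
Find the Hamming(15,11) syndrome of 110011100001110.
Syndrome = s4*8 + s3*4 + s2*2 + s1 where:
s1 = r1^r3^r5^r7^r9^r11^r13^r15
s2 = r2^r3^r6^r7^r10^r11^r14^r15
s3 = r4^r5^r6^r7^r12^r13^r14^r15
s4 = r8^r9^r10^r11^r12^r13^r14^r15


s1=0, s2=0, s3=0, s4=1

Syndrome = 8 (error at position 8)


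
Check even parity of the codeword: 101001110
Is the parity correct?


Number of 1s: 5

No, parity error (5 ones)


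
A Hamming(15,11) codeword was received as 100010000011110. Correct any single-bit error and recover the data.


Syndrome = 0: no error detected

Data: 01000011110 (no errors)
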